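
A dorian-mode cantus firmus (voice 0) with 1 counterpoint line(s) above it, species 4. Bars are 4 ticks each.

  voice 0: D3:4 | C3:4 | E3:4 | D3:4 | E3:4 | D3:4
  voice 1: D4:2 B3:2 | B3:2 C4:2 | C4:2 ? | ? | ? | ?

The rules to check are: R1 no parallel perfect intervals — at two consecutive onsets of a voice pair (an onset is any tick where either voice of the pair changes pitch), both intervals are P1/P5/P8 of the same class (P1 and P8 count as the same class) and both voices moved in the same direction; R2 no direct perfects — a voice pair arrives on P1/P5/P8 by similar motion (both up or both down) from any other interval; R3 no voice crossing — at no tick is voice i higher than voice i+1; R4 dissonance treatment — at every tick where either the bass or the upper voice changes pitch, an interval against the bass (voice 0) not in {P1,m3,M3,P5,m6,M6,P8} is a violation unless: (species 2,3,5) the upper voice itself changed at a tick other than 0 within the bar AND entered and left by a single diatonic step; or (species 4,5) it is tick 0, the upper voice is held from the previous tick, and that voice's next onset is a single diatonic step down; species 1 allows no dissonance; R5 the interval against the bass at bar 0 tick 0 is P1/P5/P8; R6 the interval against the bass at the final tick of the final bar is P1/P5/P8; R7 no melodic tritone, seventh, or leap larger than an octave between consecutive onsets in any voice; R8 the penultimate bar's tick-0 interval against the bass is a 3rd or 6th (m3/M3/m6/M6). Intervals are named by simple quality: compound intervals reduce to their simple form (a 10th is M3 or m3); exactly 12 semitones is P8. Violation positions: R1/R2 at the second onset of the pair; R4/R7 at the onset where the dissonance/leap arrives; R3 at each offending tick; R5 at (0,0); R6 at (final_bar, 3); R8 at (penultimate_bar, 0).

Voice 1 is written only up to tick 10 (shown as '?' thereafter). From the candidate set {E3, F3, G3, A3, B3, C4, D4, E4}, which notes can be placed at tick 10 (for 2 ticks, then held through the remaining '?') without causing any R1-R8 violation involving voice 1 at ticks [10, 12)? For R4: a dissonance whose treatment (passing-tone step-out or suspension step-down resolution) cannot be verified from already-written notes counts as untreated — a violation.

{B3, C4, E3, E4, G3}

E3: legal
F3: violates R4
G3: legal
A3: violates R4
B3: legal
C4: legal
D4: violates R4
E4: legal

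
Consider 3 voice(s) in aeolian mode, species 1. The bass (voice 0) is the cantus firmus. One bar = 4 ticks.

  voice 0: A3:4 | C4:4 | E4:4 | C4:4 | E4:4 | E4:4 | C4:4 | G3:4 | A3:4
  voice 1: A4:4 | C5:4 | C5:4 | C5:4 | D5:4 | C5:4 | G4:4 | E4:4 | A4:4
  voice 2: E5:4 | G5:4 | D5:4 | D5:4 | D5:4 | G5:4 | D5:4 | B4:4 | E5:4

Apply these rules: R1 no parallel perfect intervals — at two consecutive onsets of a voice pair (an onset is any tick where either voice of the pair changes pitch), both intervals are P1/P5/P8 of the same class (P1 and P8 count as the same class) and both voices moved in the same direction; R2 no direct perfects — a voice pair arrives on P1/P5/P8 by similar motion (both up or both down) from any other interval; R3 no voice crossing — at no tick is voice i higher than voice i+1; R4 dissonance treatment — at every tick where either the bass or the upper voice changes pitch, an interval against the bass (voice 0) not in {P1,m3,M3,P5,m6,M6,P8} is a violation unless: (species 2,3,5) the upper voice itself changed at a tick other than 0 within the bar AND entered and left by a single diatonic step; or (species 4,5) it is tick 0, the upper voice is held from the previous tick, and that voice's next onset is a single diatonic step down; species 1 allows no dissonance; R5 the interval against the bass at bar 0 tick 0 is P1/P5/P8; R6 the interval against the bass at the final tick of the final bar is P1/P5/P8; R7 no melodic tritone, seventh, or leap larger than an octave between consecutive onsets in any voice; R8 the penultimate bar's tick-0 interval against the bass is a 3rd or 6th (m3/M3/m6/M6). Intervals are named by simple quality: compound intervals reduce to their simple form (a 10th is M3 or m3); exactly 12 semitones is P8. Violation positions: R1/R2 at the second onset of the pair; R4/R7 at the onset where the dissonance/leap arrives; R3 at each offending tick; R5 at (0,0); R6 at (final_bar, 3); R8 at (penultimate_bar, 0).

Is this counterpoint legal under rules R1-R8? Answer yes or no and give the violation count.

No (14 violations)

bar 0: v0=A3 v1=A4 v2=E5 (P5)
bar 1: v0=C4 v1=C5 v2=G5 (P5)
bar 2: v0=E4 v1=C5 v2=D5 (m7)
bar 3: v0=C4 v1=C5 v2=D5 (M2)
bar 4: v0=E4 v1=D5 v2=D5 (m7)
bar 5: v0=E4 v1=C5 v2=G5 (m3)
bar 6: v0=C4 v1=G4 v2=D5 (M2)
bar 7: v0=G3 v1=E4 v2=B4 (M3)
bar 8: v0=A3 v1=A4 v2=E5 (P5)
  R1 @ bar1.0: A3/A4 P8 -> C4/C5 P8 similar
  R1 @ bar1.0: A3/E5 P5 -> C4/G5 P5 similar
  R1 @ bar1.0: A4/E5 P5 -> C5/G5 P5 similar
  R4 @ bar2.0: E4/D5 m7 untreated
  R4 @ bar3.0: C4/D5 M2 untreated
  R4 @ bar4.0: E4/D5 m7 untreated
  R4 @ bar4.0: E4/D5 m7 untreated
  R1 @ bar6.0: C5/G5 P5 -> G4/D5 P5 similar
  R2 @ bar6.0: E4/C5 m6 -> C4/G4 P5 similar
  R4 @ bar6.0: C4/D5 M2 untreated
  R1 @ bar7.0: G4/D5 P5 -> E4/B4 P5 similar
  R1 @ bar8.0: E4/B4 P5 -> A4/E5 P5 similar
  R2 @ bar8.0: G3/E4 M6 -> A3/A4 P8 similar
  R2 @ bar8.0: G3/B4 M3 -> A3/E5 P5 similar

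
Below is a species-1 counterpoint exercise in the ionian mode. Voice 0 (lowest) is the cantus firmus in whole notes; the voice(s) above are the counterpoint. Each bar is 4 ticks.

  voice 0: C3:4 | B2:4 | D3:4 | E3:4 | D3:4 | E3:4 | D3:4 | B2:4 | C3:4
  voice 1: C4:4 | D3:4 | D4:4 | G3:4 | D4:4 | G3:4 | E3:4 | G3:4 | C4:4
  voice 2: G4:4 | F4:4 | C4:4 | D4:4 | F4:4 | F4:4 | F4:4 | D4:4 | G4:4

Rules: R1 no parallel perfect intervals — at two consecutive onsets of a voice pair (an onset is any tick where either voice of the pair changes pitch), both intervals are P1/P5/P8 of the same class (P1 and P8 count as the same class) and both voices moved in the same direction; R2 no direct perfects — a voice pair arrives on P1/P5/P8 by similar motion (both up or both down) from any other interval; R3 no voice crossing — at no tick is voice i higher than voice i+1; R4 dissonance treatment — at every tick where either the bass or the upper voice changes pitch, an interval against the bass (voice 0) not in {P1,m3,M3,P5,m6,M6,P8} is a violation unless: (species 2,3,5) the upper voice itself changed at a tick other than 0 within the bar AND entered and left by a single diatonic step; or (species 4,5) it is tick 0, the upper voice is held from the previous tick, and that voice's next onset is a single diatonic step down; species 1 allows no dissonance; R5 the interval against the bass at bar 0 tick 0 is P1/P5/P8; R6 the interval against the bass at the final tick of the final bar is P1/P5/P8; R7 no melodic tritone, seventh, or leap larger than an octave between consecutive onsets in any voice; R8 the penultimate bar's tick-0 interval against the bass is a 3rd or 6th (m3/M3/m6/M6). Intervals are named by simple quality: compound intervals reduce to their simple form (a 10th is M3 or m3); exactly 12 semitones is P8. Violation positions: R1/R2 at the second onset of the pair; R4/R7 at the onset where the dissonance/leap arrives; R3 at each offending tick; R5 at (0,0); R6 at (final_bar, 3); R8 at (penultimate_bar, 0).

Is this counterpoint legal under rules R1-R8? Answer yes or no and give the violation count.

bar 0: v0=C3 v1=C4 v2=G4 (P5)
bar 1: v0=B2 v1=D3 v2=F4 (TT)
bar 2: v0=D3 v1=D4 v2=C4 (m7)
bar 3: v0=E3 v1=G3 v2=D4 (m7)
bar 4: v0=D3 v1=D4 v2=F4 (m3)
bar 5: v0=E3 v1=G3 v2=F4 (m2)
bar 6: v0=D3 v1=E3 v2=F4 (m3)
bar 7: v0=B2 v1=G3 v2=D4 (m3)
bar 8: v0=C3 v1=C4 v2=G4 (P5)
  R4 @ bar1.0: B2/F4 TT untreated
  R7 @ bar1.0: C4->D3 leap 10st
  R2 @ bar2.0: B2/D3 m3 -> D3/D4 P8 similar
  R3 @ bar2.0: D4 above C4
  R4 @ bar2.0: D3/C4 m7 untreated
  R3 @ bar2.1: D4 above C4
  R3 @ bar2.2: D4 above C4
  R3 @ bar2.3: D4 above C4
  R4 @ bar3.0: E3/D4 m7 untreated
  R4 @ bar5.0: E3/F4 m2 untreated
  R4 @ bar6.0: D3/E3 M2 untreated
  R1 @ bar8.0: G3/D4 P5 -> C4/G4 P5 similar
  R2 @ bar8.0: B2/G3 m6 -> C3/C4 P8 similar
  R2 @ bar8.0: B2/D4 m3 -> C3/G4 P5 similar

No (14 violations)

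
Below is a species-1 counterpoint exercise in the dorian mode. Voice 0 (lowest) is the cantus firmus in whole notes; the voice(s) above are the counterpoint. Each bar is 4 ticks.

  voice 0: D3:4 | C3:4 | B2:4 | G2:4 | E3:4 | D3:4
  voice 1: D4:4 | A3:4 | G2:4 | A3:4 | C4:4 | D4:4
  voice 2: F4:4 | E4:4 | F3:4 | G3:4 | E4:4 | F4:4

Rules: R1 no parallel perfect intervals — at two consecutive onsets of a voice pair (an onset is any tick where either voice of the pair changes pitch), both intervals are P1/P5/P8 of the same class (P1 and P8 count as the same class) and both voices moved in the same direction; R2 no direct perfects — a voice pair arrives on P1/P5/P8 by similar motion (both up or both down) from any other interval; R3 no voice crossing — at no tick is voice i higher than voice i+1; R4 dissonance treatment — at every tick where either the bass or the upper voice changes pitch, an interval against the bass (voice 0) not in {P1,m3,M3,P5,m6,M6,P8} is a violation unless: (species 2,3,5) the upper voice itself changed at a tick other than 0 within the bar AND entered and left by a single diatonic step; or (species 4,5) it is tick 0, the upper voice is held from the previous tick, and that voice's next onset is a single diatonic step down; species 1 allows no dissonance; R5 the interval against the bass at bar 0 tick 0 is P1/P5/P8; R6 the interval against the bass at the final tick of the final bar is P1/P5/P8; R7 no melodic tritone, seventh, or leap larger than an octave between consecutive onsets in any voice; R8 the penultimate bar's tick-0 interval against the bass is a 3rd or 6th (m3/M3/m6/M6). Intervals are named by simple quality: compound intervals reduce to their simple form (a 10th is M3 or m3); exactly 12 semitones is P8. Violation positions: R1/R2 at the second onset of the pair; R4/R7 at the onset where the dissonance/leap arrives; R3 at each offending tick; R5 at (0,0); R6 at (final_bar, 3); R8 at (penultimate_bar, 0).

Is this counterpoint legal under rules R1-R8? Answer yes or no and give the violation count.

No (18 violations)

bar 0: v0=D3 v1=D4 v2=F4 (m3)
bar 1: v0=C3 v1=A3 v2=E4 (M3)
bar 2: v0=B2 v1=G2 v2=F3 (TT)
bar 3: v0=G2 v1=A3 v2=G3 (P8)
bar 4: v0=E3 v1=C4 v2=E4 (P8)
bar 5: v0=D3 v1=D4 v2=F4 (m3)
  R5 @ bar0.0: opens on m3
  R2 @ bar1.0: D4/F4 m3 -> A3/E4 P5 similar
  R3 @ bar2.0: B2 above G2
  R4 @ bar2.0: B2/F3 TT untreated
  R7 @ bar2.0: A3->G2 leap 14st
  R7 @ bar2.0: E4->F3 leap 11st
  R3 @ bar2.1: B2 above G2
  R3 @ bar2.2: B2 above G2
  R3 @ bar2.3: B2 above G2
  R3 @ bar3.0: A3 above G3
  R4 @ bar3.0: G2/A3 M2 untreated
  R7 @ bar3.0: G2->A3 leap 14st
  R3 @ bar3.1: A3 above G3
  R3 @ bar3.2: A3 above G3
  R3 @ bar3.3: A3 above G3
  R1 @ bar4.0: G2/G3 P8 -> E3/E4 P8 similar
  R8 @ bar4.0: penult P8 not 3rd/6th
  R6 @ bar5.3: closes on m3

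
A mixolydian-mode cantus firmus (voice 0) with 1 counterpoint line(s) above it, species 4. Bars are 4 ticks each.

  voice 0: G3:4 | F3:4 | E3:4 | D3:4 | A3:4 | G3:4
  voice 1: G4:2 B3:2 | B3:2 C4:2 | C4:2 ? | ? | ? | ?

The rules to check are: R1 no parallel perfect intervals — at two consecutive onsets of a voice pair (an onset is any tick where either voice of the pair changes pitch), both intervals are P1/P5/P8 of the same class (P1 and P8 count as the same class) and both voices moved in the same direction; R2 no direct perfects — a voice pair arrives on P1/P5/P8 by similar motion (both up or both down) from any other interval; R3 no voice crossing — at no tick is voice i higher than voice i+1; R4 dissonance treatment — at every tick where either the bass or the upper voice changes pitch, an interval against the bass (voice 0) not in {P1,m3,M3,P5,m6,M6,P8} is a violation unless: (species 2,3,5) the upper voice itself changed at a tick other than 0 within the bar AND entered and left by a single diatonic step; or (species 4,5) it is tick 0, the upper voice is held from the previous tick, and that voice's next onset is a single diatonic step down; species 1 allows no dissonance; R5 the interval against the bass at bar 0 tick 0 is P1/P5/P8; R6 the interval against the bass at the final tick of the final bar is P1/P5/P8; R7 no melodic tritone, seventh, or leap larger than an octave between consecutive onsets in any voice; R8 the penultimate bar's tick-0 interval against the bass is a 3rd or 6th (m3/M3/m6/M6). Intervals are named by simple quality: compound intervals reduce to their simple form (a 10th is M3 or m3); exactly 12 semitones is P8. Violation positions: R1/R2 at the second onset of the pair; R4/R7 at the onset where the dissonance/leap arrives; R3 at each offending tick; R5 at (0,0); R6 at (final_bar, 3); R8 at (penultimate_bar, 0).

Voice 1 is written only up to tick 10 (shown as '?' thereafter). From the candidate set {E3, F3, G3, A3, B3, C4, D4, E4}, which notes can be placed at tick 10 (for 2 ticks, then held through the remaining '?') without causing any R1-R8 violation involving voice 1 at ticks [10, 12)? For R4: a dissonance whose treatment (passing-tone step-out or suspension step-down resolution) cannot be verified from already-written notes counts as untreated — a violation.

{B3, C4, E3, E4, G3}

E3: legal
F3: violates R4
G3: legal
A3: violates R4
B3: legal
C4: legal
D4: violates R4
E4: legal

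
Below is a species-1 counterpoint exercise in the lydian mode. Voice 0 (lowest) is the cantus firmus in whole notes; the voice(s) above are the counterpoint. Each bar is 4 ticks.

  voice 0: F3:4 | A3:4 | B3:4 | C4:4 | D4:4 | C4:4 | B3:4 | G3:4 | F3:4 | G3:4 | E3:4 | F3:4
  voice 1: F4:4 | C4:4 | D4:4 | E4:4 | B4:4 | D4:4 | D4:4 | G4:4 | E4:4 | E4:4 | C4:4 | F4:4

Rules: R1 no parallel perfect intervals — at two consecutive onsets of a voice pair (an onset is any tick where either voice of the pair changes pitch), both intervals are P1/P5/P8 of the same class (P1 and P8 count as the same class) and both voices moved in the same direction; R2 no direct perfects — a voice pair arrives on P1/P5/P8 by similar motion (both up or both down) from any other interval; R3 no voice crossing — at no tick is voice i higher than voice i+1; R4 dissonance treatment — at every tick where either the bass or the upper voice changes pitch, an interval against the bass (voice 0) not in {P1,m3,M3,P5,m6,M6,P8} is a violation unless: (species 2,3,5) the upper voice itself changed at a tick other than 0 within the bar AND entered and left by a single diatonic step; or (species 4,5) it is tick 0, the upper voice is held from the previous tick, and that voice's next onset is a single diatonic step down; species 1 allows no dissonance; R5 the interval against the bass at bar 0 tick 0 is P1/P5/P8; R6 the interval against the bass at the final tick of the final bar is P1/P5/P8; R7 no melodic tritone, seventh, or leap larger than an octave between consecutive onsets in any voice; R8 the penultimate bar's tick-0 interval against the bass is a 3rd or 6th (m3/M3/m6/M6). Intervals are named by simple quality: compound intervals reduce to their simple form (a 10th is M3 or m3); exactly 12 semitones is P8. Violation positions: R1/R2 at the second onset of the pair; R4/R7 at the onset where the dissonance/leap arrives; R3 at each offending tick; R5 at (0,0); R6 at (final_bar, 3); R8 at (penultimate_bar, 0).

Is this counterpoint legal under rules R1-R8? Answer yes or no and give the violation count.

bar 0: v0=F3 v1=F4 (P8)
bar 1: v0=A3 v1=C4 (m3)
bar 2: v0=B3 v1=D4 (m3)
bar 3: v0=C4 v1=E4 (M3)
bar 4: v0=D4 v1=B4 (M6)
bar 5: v0=C4 v1=D4 (M2)
bar 6: v0=B3 v1=D4 (m3)
bar 7: v0=G3 v1=G4 (P8)
bar 8: v0=F3 v1=E4 (M7)
bar 9: v0=G3 v1=E4 (M6)
bar 10: v0=E3 v1=C4 (m6)
bar 11: v0=F3 v1=F4 (P8)
  R4 @ bar5.0: C4/D4 M2 untreated
  R4 @ bar8.0: F3/E4 M7 untreated
  R2 @ bar11.0: E3/C4 m6 -> F3/F4 P8 similar

No (3 violations)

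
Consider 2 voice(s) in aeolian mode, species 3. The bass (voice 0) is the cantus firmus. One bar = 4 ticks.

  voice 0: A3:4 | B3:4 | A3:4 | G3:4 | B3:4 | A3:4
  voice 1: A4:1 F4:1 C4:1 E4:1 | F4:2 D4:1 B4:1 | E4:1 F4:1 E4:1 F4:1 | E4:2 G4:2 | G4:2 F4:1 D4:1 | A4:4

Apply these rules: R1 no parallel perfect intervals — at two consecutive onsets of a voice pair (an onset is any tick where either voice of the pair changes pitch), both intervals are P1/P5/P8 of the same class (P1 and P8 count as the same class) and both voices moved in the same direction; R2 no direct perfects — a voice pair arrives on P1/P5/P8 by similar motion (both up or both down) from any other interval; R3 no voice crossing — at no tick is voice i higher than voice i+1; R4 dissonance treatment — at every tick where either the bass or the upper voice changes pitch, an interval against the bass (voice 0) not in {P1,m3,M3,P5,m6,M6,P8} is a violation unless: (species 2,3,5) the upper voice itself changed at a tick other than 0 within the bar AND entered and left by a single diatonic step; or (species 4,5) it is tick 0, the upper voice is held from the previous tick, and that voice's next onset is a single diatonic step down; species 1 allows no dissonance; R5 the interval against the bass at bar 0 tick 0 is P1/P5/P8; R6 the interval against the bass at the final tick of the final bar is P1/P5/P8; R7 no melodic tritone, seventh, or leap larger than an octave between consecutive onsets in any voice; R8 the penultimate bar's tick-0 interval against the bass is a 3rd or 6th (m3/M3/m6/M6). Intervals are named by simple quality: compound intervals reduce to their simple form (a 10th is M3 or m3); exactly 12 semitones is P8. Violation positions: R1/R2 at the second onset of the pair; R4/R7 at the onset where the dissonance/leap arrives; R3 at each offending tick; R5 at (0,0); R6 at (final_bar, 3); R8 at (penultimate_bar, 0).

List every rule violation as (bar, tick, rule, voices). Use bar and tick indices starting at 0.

(1, 0, R4, (0, 1))
(2, 0, R2, (0, 1))
(4, 2, R4, (0, 1))

bar 0: v0=A3 v1=A4 downbeat P8
bar 1: v0=B3 v1=F4 downbeat TT
bar 2: v0=A3 v1=E4 downbeat P5
bar 3: v0=G3 v1=E4 downbeat M6
bar 4: v0=B3 v1=G4 downbeat m6
bar 5: v0=A3 v1=A4 downbeat P8
  -> R4 @ bar 1 tick 0 v(0, 1): B3/F4 TT untreated
  -> R2 @ bar 2 tick 0 v(0, 1): B3/B4 P8 -> A3/E4 P5 similar
  -> R4 @ bar 4 tick 2 v(0, 1): B3/F4 TT untreated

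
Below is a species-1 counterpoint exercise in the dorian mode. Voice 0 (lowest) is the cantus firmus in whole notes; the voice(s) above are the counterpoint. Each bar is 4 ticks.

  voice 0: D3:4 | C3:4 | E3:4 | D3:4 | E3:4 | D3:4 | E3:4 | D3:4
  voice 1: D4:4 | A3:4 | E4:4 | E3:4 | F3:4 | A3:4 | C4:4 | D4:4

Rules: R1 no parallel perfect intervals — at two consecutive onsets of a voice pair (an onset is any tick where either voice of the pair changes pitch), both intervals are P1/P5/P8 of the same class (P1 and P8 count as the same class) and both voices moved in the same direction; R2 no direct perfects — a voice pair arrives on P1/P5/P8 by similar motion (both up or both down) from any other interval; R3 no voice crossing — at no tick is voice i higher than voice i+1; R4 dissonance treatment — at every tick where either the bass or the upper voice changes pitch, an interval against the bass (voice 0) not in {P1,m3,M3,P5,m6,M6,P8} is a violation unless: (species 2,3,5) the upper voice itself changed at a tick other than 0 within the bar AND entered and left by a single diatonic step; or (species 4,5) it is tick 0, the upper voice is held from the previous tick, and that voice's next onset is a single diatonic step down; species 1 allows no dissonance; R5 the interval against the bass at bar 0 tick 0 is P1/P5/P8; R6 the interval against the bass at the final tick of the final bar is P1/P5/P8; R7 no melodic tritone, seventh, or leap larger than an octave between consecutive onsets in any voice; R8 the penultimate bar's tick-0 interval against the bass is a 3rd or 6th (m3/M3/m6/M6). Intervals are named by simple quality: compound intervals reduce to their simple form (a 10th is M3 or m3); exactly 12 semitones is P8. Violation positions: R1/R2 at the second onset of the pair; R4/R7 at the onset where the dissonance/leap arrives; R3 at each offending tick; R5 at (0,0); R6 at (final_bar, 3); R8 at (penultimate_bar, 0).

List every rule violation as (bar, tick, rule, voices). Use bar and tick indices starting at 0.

(2, 0, R2, (0, 1))
(3, 0, R4, (0, 1))
(4, 0, R4, (0, 1))

bar 0: v0=D3 v1=D4 downbeat P8
bar 1: v0=C3 v1=A3 downbeat M6
bar 2: v0=E3 v1=E4 downbeat P8
bar 3: v0=D3 v1=E3 downbeat M2
bar 4: v0=E3 v1=F3 downbeat m2
bar 5: v0=D3 v1=A3 downbeat P5
bar 6: v0=E3 v1=C4 downbeat m6
bar 7: v0=D3 v1=D4 downbeat P8
  -> R2 @ bar 2 tick 0 v(0, 1): C3/A3 M6 -> E3/E4 P8 similar
  -> R4 @ bar 3 tick 0 v(0, 1): D3/E3 M2 untreated
  -> R4 @ bar 4 tick 0 v(0, 1): E3/F3 m2 untreated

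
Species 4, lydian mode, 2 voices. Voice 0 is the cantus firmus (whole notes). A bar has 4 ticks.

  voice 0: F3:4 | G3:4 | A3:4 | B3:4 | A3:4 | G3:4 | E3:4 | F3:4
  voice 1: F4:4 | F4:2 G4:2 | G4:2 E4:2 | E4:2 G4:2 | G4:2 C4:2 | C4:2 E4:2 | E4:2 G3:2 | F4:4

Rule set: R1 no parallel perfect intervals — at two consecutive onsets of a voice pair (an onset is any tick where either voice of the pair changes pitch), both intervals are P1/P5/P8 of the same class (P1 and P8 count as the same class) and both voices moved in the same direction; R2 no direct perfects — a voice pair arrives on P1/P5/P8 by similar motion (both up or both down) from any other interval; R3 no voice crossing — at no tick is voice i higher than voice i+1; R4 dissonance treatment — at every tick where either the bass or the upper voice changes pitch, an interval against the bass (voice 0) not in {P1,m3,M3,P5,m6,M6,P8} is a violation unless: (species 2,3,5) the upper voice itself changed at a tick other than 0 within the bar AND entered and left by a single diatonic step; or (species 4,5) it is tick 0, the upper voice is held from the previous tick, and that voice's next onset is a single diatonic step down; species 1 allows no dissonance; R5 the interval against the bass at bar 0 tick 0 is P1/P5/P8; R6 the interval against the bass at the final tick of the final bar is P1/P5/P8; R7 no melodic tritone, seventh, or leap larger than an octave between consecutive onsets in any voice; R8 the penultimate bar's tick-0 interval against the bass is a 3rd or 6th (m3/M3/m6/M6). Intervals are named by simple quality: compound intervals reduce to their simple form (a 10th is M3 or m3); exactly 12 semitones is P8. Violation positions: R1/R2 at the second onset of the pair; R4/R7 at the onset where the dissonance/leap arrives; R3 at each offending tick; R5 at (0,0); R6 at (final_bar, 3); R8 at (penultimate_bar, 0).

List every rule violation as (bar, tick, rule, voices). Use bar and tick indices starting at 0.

(1, 0, R4, (0, 1))
(2, 0, R4, (0, 1))
(3, 0, R4, (0, 1))
(4, 0, R4, (0, 1))
(5, 0, R4, (0, 1))
(6, 0, R8, (0, 1))
(7, 0, R2, (0, 1))
(7, 0, R7, (1,))

bar 0: v0=F3 v1=F4 downbeat P8
bar 1: v0=G3 v1=F4 downbeat m7
bar 2: v0=A3 v1=G4 downbeat m7
bar 3: v0=B3 v1=E4 downbeat P4
bar 4: v0=A3 v1=G4 downbeat m7
bar 5: v0=G3 v1=C4 downbeat P4
bar 6: v0=E3 v1=E4 downbeat P8
bar 7: v0=F3 v1=F4 downbeat P8
  -> R4 @ bar 1 tick 0 v(0, 1): G3/F4 m7 untreated
  -> R4 @ bar 2 tick 0 v(0, 1): A3/G4 m7 untreated
  -> R4 @ bar 3 tick 0 v(0, 1): B3/E4 P4 untreated
  -> R4 @ bar 4 tick 0 v(0, 1): A3/G4 m7 untreated
  -> R4 @ bar 5 tick 0 v(0, 1): G3/C4 P4 untreated
  -> R8 @ bar 6 tick 0 v(0, 1): penult P8 not 3rd/6th
  -> R2 @ bar 7 tick 0 v(0, 1): E3/G3 m3 -> F3/F4 P8 similar
  -> R7 @ bar 7 tick 0 v(1,): G3->F4 leap 10st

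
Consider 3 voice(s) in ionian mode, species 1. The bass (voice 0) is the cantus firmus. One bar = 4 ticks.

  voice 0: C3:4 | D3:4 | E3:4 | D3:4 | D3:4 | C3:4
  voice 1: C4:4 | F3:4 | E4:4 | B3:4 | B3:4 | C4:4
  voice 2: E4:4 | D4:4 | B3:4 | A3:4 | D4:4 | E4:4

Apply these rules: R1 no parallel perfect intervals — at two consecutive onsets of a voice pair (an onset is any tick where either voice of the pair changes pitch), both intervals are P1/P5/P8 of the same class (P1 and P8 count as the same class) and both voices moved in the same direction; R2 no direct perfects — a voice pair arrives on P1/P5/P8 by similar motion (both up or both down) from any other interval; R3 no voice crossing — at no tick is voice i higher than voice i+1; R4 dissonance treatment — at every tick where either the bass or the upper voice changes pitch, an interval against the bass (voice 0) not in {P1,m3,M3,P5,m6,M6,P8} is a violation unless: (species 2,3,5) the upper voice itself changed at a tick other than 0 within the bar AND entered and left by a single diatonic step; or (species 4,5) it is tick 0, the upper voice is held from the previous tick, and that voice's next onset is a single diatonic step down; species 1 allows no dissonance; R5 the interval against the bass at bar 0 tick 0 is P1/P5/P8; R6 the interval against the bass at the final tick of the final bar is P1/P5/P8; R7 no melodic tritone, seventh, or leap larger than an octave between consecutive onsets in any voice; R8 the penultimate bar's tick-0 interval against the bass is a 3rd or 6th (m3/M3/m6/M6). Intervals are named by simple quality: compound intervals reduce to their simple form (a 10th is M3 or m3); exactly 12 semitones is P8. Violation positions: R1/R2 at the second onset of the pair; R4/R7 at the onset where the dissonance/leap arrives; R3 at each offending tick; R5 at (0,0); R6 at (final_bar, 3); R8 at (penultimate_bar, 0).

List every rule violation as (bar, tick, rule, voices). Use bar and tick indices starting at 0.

(0, 0, R5, (0, 2))
(2, 0, R2, (0, 1))
(2, 0, R3, (1, 2))
(2, 0, R7, (1,))
(2, 1, R3, (1, 2))
(2, 2, R3, (1, 2))
(2, 3, R3, (1, 2))
(3, 0, R1, (0, 2))
(3, 0, R3, (1, 2))
(3, 1, R3, (1, 2))
(3, 2, R3, (1, 2))
(3, 3, R3, (1, 2))
(4, 0, R8, (0, 2))
(5, 3, R6, (0, 2))

bar 0: v0=C3 v1=C4 v2=E4 downbeat M3
bar 1: v0=D3 v1=F3 v2=D4 downbeat P8
bar 2: v0=E3 v1=E4 v2=B3 downbeat P5
bar 3: v0=D3 v1=B3 v2=A3 downbeat P5
bar 4: v0=D3 v1=B3 v2=D4 downbeat P8
bar 5: v0=C3 v1=C4 v2=E4 downbeat M3
  -> R5 @ bar 0 tick 0 v(0, 2): opens on M3
  -> R2 @ bar 2 tick 0 v(0, 1): D3/F3 m3 -> E3/E4 P8 similar
  -> R3 @ bar 2 tick 0 v(1, 2): E4 above B3
  -> R7 @ bar 2 tick 0 v(1,): F3->E4 leap 11st
  -> R3 @ bar 2 tick 1 v(1, 2): E4 above B3
  -> R3 @ bar 2 tick 2 v(1, 2): E4 above B3
  -> R3 @ bar 2 tick 3 v(1, 2): E4 above B3
  -> R1 @ bar 3 tick 0 v(0, 2): E3/B3 P5 -> D3/A3 P5 similar
  -> R3 @ bar 3 tick 0 v(1, 2): B3 above A3
  -> R3 @ bar 3 tick 1 v(1, 2): B3 above A3
  -> R3 @ bar 3 tick 2 v(1, 2): B3 above A3
  -> R3 @ bar 3 tick 3 v(1, 2): B3 above A3
  -> R8 @ bar 4 tick 0 v(0, 2): penult P8 not 3rd/6th
  -> R6 @ bar 5 tick 3 v(0, 2): closes on M3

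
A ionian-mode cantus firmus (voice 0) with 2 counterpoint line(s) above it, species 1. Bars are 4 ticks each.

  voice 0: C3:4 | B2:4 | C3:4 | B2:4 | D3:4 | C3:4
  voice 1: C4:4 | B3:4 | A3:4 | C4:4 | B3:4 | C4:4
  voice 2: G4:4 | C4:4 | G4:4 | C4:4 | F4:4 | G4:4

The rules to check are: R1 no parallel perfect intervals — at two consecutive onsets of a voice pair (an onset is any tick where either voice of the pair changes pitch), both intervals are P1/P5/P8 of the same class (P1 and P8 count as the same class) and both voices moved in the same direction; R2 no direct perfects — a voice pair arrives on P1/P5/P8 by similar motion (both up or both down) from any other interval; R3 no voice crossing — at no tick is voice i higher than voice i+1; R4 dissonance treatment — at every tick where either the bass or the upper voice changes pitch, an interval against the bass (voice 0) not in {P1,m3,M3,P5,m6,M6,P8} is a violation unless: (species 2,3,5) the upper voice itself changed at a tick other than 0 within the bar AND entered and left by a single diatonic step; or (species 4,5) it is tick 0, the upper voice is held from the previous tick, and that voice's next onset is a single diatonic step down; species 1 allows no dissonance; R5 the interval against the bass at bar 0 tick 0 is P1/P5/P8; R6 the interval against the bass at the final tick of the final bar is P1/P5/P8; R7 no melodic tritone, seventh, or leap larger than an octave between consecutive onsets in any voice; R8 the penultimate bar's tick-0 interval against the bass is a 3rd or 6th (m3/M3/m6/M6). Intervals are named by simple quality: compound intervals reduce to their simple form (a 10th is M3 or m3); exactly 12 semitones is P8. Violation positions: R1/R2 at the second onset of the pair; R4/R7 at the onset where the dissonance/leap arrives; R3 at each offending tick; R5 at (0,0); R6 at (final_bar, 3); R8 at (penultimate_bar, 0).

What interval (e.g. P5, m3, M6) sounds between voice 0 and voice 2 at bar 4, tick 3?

voice 0=D3 voice 2=F4 -> m3

m3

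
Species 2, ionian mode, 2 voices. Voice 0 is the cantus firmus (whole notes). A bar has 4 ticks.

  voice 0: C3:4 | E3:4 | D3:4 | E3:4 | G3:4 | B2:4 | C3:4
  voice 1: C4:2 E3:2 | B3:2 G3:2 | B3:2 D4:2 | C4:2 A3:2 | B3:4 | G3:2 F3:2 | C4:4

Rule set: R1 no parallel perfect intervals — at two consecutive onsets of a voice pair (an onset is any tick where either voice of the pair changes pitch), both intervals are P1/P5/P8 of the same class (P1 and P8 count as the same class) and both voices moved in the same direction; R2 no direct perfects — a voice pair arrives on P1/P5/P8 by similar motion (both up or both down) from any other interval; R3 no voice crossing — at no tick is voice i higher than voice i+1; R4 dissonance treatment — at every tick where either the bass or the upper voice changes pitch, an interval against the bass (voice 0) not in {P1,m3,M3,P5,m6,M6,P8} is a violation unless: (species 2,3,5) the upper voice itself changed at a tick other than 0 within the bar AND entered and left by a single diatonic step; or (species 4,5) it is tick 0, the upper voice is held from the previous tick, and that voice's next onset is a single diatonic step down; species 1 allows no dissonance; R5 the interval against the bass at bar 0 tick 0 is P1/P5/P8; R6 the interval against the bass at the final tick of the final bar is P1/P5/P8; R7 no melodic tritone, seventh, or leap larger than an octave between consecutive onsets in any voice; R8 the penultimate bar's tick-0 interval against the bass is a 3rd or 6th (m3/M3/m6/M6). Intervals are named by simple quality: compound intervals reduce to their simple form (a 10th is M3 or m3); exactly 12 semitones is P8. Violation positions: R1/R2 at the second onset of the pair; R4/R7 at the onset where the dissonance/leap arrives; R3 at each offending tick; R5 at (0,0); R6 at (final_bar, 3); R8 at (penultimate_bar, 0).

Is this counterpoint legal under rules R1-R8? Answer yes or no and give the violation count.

bar 0: v0=C3 v1=C4 (P8)
bar 1: v0=E3 v1=B3 (P5)
bar 2: v0=D3 v1=B3 (M6)
bar 3: v0=E3 v1=C4 (m6)
bar 4: v0=G3 v1=B3 (M3)
bar 5: v0=B2 v1=G3 (m6)
bar 6: v0=C3 v1=C4 (P8)
  R2 @ bar1.0: C3/E3 M3 -> E3/B3 P5 similar
  R4 @ bar3.2: E3/A3 P4 untreated
  R4 @ bar5.2: B2/F3 TT untreated
  R2 @ bar6.0: B2/F3 TT -> C3/C4 P8 similar

No (4 violations)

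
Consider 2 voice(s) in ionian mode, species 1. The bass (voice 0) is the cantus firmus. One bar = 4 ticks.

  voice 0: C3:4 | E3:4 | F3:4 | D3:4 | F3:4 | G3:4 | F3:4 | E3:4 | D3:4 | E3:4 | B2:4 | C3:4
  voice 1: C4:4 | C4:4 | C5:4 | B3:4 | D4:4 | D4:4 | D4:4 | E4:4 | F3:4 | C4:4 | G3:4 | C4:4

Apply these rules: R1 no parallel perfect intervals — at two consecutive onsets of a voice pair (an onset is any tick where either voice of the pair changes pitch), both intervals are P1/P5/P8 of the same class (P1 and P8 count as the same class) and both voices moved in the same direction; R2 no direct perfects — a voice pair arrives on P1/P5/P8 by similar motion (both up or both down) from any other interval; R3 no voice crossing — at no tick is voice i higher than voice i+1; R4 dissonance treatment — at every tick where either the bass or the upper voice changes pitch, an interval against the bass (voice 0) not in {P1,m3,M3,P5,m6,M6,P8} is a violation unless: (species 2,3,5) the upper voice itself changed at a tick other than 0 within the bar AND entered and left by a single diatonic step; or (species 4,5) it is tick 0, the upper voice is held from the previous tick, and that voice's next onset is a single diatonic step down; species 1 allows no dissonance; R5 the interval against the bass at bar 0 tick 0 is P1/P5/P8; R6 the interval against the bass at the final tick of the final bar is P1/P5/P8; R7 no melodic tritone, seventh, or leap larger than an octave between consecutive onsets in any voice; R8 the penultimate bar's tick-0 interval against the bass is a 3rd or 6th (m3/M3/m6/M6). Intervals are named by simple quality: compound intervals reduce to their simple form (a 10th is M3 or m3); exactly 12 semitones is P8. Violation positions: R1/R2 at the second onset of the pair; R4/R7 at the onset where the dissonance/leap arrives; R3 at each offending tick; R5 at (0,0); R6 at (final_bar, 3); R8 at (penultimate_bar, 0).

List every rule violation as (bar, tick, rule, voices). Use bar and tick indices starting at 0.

bar 0: v0=C3 v1=C4 downbeat P8
bar 1: v0=E3 v1=C4 downbeat m6
bar 2: v0=F3 v1=C5 downbeat P5
bar 3: v0=D3 v1=B3 downbeat M6
bar 4: v0=F3 v1=D4 downbeat M6
bar 5: v0=G3 v1=D4 downbeat P5
bar 6: v0=F3 v1=D4 downbeat M6
bar 7: v0=E3 v1=E4 downbeat P8
bar 8: v0=D3 v1=F3 downbeat m3
bar 9: v0=E3 v1=C4 downbeat m6
bar 10: v0=B2 v1=G3 downbeat m6
bar 11: v0=C3 v1=C4 downbeat P8
  -> R2 @ bar 2 tick 0 v(0, 1): E3/C4 m6 -> F3/C5 P5 similar
  -> R7 @ bar 3 tick 0 v(1,): C5->B3 leap 13st
  -> R7 @ bar 8 tick 0 v(1,): E4->F3 leap 11st
  -> R2 @ bar 11 tick 0 v(0, 1): B2/G3 m6 -> C3/C4 P8 similar

(2, 0, R2, (0, 1))
(3, 0, R7, (1,))
(8, 0, R7, (1,))
(11, 0, R2, (0, 1))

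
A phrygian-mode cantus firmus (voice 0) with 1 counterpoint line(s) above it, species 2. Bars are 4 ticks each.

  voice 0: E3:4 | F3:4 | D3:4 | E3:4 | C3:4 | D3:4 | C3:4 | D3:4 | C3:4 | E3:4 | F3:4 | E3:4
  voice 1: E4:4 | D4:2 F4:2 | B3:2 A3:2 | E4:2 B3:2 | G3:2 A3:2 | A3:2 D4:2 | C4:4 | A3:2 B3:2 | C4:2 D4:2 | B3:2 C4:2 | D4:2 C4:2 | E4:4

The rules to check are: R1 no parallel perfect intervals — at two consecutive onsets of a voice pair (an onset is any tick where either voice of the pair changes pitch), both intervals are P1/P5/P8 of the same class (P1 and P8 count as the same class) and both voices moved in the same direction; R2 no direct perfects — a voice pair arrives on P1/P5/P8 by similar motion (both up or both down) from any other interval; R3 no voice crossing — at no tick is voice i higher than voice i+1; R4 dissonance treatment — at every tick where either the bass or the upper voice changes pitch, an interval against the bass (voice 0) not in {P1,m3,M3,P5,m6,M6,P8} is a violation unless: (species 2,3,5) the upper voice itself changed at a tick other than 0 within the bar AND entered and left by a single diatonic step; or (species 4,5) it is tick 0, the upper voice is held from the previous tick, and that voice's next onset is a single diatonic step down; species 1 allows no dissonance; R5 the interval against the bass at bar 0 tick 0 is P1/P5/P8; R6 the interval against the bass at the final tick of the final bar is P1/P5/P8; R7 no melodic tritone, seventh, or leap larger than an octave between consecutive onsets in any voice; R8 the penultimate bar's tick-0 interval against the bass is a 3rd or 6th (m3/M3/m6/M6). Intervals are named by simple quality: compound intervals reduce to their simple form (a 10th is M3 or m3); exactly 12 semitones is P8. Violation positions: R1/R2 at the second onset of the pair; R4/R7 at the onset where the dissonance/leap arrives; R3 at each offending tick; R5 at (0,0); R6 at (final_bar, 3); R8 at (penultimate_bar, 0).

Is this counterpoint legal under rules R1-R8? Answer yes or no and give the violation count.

bar 0: v0=E3 v1=E4 (P8)
bar 1: v0=F3 v1=D4 (M6)
bar 2: v0=D3 v1=B3 (M6)
bar 3: v0=E3 v1=E4 (P8)
bar 4: v0=C3 v1=G3 (P5)
bar 5: v0=D3 v1=A3 (P5)
bar 6: v0=C3 v1=C4 (P8)
bar 7: v0=D3 v1=A3 (P5)
bar 8: v0=C3 v1=C4 (P8)
bar 9: v0=E3 v1=B3 (P5)
bar 10: v0=F3 v1=D4 (M6)
bar 11: v0=E3 v1=E4 (P8)
  R7 @ bar2.0: F4->B3 leap 6st
  R2 @ bar3.0: D3/A3 P5 -> E3/E4 P8 similar
  R1 @ bar4.0: E3/B3 P5 -> C3/G3 P5 similar
  R1 @ bar6.0: D3/D4 P8 -> C3/C4 P8 similar
  R4 @ bar8.2: C3/D4 M2 untreated

No (5 violations)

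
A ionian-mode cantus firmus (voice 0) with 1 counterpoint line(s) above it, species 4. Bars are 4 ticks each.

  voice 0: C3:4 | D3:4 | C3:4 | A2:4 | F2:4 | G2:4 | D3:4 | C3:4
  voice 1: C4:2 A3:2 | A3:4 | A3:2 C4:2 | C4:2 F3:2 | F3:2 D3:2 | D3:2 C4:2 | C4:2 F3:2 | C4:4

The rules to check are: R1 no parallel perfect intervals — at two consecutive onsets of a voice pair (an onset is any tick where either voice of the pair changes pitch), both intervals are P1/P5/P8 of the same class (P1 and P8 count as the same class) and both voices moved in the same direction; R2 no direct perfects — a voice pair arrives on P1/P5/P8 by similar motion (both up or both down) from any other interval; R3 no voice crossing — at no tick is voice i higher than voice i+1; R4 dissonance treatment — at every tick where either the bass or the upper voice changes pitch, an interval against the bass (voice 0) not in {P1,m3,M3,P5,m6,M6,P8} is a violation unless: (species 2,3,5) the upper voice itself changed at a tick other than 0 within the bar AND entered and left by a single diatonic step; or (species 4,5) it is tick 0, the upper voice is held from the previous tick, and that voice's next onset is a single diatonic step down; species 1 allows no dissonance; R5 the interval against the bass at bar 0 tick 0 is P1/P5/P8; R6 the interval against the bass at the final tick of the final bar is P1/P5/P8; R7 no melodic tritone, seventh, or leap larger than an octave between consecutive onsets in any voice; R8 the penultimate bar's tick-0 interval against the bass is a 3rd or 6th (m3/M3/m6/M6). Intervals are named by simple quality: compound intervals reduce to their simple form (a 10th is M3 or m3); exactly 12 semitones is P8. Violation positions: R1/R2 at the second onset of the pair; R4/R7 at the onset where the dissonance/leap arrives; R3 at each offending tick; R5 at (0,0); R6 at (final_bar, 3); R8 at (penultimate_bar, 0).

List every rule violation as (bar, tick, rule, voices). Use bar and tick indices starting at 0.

bar 0: v0=C3 v1=C4 downbeat P8
bar 1: v0=D3 v1=A3 downbeat P5
bar 2: v0=C3 v1=A3 downbeat M6
bar 3: v0=A2 v1=C4 downbeat m3
bar 4: v0=F2 v1=F3 downbeat P8
bar 5: v0=G2 v1=D3 downbeat P5
bar 6: v0=D3 v1=C4 downbeat m7
bar 7: v0=C3 v1=C4 downbeat P8
  -> R4 @ bar 5 tick 2 v(0, 1): G2/C4 P4 untreated
  -> R7 @ bar 5 tick 2 v(1,): D3->C4 leap 10st
  -> R4 @ bar 6 tick 0 v(0, 1): D3/C4 m7 untreated
  -> R8 @ bar 6 tick 0 v(0, 1): penult m7 not 3rd/6th

(5, 2, R4, (0, 1))
(5, 2, R7, (1,))
(6, 0, R4, (0, 1))
(6, 0, R8, (0, 1))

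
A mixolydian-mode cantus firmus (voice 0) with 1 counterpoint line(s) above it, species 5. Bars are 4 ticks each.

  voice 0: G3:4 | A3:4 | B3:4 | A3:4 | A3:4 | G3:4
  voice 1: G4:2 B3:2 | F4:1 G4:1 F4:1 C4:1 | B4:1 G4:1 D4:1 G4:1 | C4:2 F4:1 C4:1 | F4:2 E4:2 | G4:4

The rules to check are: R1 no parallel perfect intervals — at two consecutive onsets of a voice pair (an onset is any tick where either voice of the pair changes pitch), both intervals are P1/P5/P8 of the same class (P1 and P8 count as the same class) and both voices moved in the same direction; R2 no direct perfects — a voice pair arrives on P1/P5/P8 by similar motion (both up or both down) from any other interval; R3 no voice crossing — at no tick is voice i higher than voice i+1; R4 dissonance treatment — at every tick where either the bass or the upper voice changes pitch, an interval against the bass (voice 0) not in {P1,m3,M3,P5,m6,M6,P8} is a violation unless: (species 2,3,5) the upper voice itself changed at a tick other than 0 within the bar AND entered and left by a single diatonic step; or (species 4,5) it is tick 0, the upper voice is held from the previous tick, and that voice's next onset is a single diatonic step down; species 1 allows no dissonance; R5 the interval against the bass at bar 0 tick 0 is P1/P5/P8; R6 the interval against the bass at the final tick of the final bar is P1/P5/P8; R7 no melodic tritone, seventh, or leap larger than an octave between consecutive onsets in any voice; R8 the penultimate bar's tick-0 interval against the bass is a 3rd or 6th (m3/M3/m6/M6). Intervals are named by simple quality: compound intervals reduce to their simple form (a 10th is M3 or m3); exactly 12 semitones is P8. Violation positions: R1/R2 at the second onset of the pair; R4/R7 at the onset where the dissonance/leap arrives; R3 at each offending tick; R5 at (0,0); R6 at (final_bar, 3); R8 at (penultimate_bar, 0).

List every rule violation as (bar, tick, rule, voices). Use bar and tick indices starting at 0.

(1, 0, R7, (1,))
(2, 0, R2, (0, 1))
(2, 0, R7, (1,))

bar 0: v0=G3 v1=G4 downbeat P8
bar 1: v0=A3 v1=F4 downbeat m6
bar 2: v0=B3 v1=B4 downbeat P8
bar 3: v0=A3 v1=C4 downbeat m3
bar 4: v0=A3 v1=F4 downbeat m6
bar 5: v0=G3 v1=G4 downbeat P8
  -> R7 @ bar 1 tick 0 v(1,): B3->F4 leap 6st
  -> R2 @ bar 2 tick 0 v(0, 1): A3/C4 m3 -> B3/B4 P8 similar
  -> R7 @ bar 2 tick 0 v(1,): C4->B4 leap 11st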